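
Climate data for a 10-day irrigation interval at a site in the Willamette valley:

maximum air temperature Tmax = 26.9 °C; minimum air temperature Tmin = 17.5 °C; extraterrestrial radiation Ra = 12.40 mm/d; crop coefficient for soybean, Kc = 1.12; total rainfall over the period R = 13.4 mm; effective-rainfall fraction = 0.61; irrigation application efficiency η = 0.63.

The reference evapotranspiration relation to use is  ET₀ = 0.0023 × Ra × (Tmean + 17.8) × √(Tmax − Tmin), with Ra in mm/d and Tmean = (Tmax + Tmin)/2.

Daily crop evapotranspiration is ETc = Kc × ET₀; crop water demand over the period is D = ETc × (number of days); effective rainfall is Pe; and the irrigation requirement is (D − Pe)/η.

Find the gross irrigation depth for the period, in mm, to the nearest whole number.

49 mm

Tmean = (26.9 + 17.5)/2 = 22.20 °C
ET₀ = 0.0023 × 12.40 × (22.20 + 17.8) × √9.4 = 0.0023 × 12.40 × 40.00 × 3.0659 = 3.4976 mm/d
ETc = Kc × ET₀ = 1.12 × 3.4976 = 3.9173 mm/d
Crop demand D = ETc × 10 d = 3.9173 × 10 = 39.173 mm
Pe = 0.61 × 13.4 = 8.174 mm
D − Pe = 39.173 − 8.174 = 30.999 mm
Gross irrigation = 30.999 / 0.63 = 49.205 mm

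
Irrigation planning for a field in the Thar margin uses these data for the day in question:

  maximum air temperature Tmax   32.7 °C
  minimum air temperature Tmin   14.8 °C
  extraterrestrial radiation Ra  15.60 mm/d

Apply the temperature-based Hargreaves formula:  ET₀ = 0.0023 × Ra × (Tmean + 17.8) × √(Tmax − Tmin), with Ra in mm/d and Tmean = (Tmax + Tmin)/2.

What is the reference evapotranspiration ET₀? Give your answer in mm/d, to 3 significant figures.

6.31 mm/d

Tmean = (32.7 + 14.8)/2 = 23.75 °C
ET₀ = 0.0023 × 15.60 × (23.75 + 17.8) × √17.9 = 0.0023 × 15.60 × 41.55 × 4.2308 = 6.3073 mm/d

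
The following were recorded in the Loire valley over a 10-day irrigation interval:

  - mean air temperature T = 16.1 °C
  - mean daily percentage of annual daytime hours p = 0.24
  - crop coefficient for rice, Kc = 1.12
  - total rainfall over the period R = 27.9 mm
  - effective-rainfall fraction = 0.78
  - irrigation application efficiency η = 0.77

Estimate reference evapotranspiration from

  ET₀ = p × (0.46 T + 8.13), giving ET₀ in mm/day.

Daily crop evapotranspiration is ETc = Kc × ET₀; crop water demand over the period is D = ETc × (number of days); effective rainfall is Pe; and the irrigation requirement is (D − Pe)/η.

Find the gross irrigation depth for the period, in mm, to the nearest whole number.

ET₀ = 0.24 × (0.46 × 16.1 + 8.13) = 0.24 × 15.536 = 3.7286 mm/d
ETc = Kc × ET₀ = 1.12 × 3.7286 = 4.1760 mm/d
Crop demand D = ETc × 10 d = 4.1760 × 10 = 41.760 mm
Pe = 0.78 × 27.9 = 21.762 mm
D − Pe = 41.760 − 21.762 = 19.998 mm
Gross irrigation = 19.998 / 0.77 = 25.971 mm

26 mm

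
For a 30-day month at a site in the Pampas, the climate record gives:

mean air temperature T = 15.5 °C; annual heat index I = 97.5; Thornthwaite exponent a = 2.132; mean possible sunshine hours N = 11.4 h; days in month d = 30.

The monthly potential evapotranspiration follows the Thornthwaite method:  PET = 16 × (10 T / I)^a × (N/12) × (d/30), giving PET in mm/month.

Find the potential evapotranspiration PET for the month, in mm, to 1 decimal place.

10T/I = 10 × 15.5 / 97.5 = 1.5897
(10T/I)^a = 1.5897^2.132 = 2.6866
Uncorrected PET = 16 × 2.6866 = 42.986 mm
Correction = (N/12)(d/30) = (11.4/12)(30/30) = 0.9500
PET = 42.986 × 0.9500 = 40.837 mm/month

40.8 mm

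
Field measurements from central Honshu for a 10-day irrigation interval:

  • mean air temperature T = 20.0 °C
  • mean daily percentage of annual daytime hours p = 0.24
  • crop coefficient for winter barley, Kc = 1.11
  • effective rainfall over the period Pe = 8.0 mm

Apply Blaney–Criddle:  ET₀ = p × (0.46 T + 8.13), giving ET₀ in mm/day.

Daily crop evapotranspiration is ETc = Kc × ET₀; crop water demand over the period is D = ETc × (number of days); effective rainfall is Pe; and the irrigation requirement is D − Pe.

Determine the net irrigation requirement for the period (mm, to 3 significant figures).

38.2 mm

ET₀ = 0.24 × (0.46 × 20.0 + 8.13) = 0.24 × 17.330 = 4.1592 mm/d
ETc = Kc × ET₀ = 1.11 × 4.1592 = 4.6167 mm/d
Crop demand D = ETc × 10 d = 4.6167 × 10 = 46.167 mm
D − Pe = 46.167 − 8.0 = 38.167 mm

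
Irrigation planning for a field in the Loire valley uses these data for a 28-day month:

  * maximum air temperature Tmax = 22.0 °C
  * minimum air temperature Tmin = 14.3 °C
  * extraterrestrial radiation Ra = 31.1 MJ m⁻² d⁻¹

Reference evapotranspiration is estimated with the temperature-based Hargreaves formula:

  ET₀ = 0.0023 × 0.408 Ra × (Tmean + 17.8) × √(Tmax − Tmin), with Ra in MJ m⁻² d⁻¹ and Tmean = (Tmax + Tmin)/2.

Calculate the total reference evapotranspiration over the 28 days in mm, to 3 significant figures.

81.5 mm

Tmean = (22.0 + 14.3)/2 = 18.15 °C
0.408 Ra = 0.408 × 31.1 = 12.6888 mm/d equivalent
ET₀ = 0.0023 × 12.6888 × (18.15 + 17.8) × √7.7 = 0.0023 × 12.6888 × 35.95 × 2.7749 = 2.9114 mm/d
Over 28 days: 2.9114 × 28 = 81.519 mm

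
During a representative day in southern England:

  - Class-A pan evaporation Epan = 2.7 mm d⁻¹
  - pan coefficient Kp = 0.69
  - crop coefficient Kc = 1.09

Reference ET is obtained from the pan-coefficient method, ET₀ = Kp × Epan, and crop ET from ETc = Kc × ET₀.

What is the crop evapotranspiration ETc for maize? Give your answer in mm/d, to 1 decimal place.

2.0 mm/d

ET₀ = 0.69 × 2.7 = 1.8630 mm/d
ETc = Kc × ET₀ = 1.09 × 1.8630 = 2.0307 mm/d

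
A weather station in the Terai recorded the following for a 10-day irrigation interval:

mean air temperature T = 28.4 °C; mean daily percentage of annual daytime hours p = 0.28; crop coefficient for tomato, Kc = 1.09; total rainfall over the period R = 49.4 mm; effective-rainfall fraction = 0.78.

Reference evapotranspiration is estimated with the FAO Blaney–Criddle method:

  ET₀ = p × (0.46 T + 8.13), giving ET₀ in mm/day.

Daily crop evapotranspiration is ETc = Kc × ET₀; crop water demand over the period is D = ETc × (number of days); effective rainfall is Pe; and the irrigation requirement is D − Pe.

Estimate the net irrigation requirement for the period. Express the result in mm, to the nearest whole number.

ET₀ = 0.28 × (0.46 × 28.4 + 8.13) = 0.28 × 21.194 = 5.9343 mm/d
ETc = Kc × ET₀ = 1.09 × 5.9343 = 6.4684 mm/d
Crop demand D = ETc × 10 d = 6.4684 × 10 = 64.684 mm
Pe = 0.78 × 49.4 = 38.532 mm
D − Pe = 64.684 − 38.532 = 26.152 mm

26 mm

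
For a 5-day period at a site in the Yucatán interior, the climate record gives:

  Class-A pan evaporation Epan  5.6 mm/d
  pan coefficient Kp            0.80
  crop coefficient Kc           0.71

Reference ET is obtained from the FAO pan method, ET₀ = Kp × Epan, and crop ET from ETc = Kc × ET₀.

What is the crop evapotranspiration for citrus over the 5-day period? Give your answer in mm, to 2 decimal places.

15.90 mm

ET₀ = 0.80 × 5.6 = 4.4800 mm/d
ETc = Kc × ET₀ = 0.71 × 4.4800 = 3.1808 mm/d
Over 5 days: 3.1808 × 5 = 15.904 mm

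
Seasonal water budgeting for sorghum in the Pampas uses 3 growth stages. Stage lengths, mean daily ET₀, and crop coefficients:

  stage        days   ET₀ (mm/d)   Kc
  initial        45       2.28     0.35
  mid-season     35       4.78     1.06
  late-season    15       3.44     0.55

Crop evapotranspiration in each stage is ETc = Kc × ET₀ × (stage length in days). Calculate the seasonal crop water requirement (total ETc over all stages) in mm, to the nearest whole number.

242 mm

initial: 0.35 × 2.28 × 45 = 35.91 mm
mid-season: 1.06 × 4.78 × 35 = 177.34 mm
late-season: 0.55 × 3.44 × 15 = 28.38 mm
Seasonal total = 241.63 mm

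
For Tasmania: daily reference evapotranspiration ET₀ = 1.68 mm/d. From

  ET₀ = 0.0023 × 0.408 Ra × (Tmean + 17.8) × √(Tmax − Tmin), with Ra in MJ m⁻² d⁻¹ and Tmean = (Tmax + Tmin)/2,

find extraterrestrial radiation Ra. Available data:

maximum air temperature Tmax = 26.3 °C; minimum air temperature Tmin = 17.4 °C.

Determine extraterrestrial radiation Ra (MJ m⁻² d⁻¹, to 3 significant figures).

Tmean = (26.3+17.4)/2 = 21.85 °C; ΔT = 8.9
Ra = ET₀ / [0.0023 × 0.408 × (Tmean+17.8) × √ΔT]
   = 1.68 / (0.0023 × 0.408 × 39.65 × 2.9833) = 15.135 MJ m⁻² d⁻¹

15.1 MJ m⁻² d⁻¹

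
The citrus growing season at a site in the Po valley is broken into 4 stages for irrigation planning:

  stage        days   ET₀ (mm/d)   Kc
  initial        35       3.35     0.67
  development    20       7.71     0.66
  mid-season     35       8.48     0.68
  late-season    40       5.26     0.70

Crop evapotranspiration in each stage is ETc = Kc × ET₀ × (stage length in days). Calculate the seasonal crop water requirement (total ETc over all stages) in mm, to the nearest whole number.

initial: 0.67 × 3.35 × 35 = 78.56 mm
development: 0.66 × 7.71 × 20 = 101.77 mm
mid-season: 0.68 × 8.48 × 35 = 201.82 mm
late-season: 0.70 × 5.26 × 40 = 147.28 mm
Seasonal total = 529.43 mm

529 mm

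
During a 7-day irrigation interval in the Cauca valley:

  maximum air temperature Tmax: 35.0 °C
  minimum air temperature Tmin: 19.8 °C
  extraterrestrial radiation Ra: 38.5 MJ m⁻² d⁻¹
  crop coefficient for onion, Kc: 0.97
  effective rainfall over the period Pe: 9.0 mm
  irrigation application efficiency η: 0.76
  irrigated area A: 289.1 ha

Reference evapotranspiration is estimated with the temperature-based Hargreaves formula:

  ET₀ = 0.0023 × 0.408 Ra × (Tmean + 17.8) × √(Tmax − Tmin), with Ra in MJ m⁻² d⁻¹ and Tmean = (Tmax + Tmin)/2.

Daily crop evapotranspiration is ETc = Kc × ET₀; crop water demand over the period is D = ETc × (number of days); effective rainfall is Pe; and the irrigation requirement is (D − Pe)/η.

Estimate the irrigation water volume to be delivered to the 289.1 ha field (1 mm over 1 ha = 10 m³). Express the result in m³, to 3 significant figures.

130000 m³

Tmean = (35.0 + 19.8)/2 = 27.40 °C
0.408 Ra = 0.408 × 38.5 = 15.7080 mm/d equivalent
ET₀ = 0.0023 × 15.7080 × (27.40 + 17.8) × √15.2 = 0.0023 × 15.7080 × 45.20 × 3.8987 = 6.3666 mm/d
ETc = Kc × ET₀ = 0.97 × 6.3666 = 6.1756 mm/d
Crop demand D = ETc × 7 d = 6.1756 × 7 = 43.229 mm
D − Pe = 43.229 − 9.0 = 34.229 mm
Gross irrigation = 34.229 / 0.76 = 45.038 mm
Volume = 45.038 mm × 289.1 ha × 10 = 130204.9 m³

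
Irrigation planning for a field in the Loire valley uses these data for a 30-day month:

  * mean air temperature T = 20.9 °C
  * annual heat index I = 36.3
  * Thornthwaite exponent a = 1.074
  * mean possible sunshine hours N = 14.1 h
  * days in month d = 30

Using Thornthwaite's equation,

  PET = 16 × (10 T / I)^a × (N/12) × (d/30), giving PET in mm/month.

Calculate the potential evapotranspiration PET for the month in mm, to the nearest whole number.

10T/I = 10 × 20.9 / 36.3 = 5.7576
(10T/I)^a = 5.7576^1.074 = 6.5539
Uncorrected PET = 16 × 6.5539 = 104.862 mm
Correction = (N/12)(d/30) = (14.1/12)(30/30) = 1.1750
PET = 104.862 × 1.1750 = 123.213 mm/month

123 mm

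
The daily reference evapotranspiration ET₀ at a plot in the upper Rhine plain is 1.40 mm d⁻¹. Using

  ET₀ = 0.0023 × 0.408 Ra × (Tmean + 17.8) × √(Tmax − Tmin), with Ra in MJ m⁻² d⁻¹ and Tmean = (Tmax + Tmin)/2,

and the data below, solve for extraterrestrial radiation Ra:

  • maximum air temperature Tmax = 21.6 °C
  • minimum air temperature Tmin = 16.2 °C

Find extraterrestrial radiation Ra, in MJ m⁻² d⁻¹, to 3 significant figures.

17.5 MJ m⁻² d⁻¹

Tmean = (21.6+16.2)/2 = 18.90 °C; ΔT = 5.4
Ra = ET₀ / [0.0023 × 0.408 × (Tmean+17.8) × √ΔT]
   = 1.40 / (0.0023 × 0.408 × 36.70 × 2.3238) = 17.493 MJ m⁻² d⁻¹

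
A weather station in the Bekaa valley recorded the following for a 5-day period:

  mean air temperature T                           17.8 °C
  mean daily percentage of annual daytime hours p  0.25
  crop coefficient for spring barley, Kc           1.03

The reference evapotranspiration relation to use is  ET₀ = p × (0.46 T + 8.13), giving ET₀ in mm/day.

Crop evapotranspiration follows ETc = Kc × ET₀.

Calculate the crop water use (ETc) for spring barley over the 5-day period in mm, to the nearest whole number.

ET₀ = 0.25 × (0.46 × 17.8 + 8.13) = 0.25 × 16.318 = 4.0795 mm/d
ETc = Kc × ET₀ = 1.03 × 4.0795 = 4.2019 mm/d
Over 5 days: 4.2019 × 5 = 21.010 mm

21 mm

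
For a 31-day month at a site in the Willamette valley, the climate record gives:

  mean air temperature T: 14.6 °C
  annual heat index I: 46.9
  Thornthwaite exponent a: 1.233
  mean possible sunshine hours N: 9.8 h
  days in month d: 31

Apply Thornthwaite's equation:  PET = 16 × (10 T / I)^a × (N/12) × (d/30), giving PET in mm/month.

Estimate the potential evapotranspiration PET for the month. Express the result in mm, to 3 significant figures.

54.8 mm

10T/I = 10 × 14.6 / 46.9 = 3.1130
(10T/I)^a = 3.1130^1.233 = 4.0559
Uncorrected PET = 16 × 4.0559 = 64.894 mm
Correction = (N/12)(d/30) = (9.8/12)(31/30) = 0.8439
PET = 64.894 × 0.8439 = 54.764 mm/month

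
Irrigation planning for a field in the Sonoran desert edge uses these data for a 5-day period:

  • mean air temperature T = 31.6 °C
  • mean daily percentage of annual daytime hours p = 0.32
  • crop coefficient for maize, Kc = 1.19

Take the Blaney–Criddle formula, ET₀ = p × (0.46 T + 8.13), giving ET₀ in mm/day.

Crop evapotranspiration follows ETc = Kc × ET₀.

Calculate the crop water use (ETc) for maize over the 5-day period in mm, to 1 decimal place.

ET₀ = 0.32 × (0.46 × 31.6 + 8.13) = 0.32 × 22.666 = 7.2531 mm/d
ETc = Kc × ET₀ = 1.19 × 7.2531 = 8.6312 mm/d
Over 5 days: 8.6312 × 5 = 43.156 mm

43.2 mm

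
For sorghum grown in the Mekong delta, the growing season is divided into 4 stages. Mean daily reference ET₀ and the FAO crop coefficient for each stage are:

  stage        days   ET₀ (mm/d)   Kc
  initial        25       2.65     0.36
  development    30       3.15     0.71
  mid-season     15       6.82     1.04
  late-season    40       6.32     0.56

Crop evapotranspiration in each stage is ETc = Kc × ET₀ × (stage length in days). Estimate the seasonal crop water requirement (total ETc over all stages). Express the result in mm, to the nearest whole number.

339 mm

initial: 0.36 × 2.65 × 25 = 23.85 mm
development: 0.71 × 3.15 × 30 = 67.10 mm
mid-season: 1.04 × 6.82 × 15 = 106.39 mm
late-season: 0.56 × 6.32 × 40 = 141.57 mm
Seasonal total = 338.91 mm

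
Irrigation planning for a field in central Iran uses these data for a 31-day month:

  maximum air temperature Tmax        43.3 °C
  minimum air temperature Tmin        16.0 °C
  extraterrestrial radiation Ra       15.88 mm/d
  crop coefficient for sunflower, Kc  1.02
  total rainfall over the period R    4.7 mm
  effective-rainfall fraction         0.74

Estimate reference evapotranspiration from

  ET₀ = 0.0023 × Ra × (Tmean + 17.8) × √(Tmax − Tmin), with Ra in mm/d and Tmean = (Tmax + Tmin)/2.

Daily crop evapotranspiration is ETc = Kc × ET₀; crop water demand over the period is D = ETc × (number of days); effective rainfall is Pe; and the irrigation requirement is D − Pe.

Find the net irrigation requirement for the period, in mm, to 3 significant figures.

Tmean = (43.3 + 16.0)/2 = 29.65 °C
ET₀ = 0.0023 × 15.88 × (29.65 + 17.8) × √27.3 = 0.0023 × 15.88 × 47.45 × 5.2249 = 9.0551 mm/d
ETc = Kc × ET₀ = 1.02 × 9.0551 = 9.2362 mm/d
Crop demand D = ETc × 31 d = 9.2362 × 31 = 286.322 mm
Pe = 0.74 × 4.7 = 3.478 mm
D − Pe = 286.322 − 3.478 = 282.844 mm

283 mm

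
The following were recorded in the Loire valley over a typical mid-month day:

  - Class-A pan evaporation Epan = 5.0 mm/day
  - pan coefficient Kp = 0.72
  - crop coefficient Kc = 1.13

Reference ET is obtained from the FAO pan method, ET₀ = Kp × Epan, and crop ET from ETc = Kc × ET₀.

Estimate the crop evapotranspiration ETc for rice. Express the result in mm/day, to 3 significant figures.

4.07 mm/day

ET₀ = 0.72 × 5.0 = 3.6000 mm/d
ETc = Kc × ET₀ = 1.13 × 3.6000 = 4.0680 mm/d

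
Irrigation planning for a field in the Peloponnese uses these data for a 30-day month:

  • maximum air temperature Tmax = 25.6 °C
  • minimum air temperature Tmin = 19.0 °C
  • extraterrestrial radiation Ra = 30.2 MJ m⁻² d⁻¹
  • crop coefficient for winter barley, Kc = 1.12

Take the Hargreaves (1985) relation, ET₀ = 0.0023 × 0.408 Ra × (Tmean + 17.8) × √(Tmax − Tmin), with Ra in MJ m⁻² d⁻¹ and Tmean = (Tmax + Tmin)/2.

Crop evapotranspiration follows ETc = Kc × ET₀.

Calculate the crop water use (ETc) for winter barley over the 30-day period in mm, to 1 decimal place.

98.1 mm

Tmean = (25.6 + 19.0)/2 = 22.30 °C
0.408 Ra = 0.408 × 30.2 = 12.3216 mm/d equivalent
ET₀ = 0.0023 × 12.3216 × (22.30 + 17.8) × √6.6 = 0.0023 × 12.3216 × 40.10 × 2.5690 = 2.9195 mm/d
ETc = Kc × ET₀ = 1.12 × 2.9195 = 3.2698 mm/d
Over 30 days: 3.2698 × 30 = 98.094 mm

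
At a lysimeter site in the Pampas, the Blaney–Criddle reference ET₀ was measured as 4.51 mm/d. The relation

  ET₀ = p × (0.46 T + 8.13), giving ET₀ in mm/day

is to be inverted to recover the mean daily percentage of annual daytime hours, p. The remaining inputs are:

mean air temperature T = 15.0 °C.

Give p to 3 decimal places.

0.300

p = ET₀ / (0.46 T + 8.13) = 4.51 / (0.46 × 15.0 + 8.13) = 4.51 / 15.030 = 0.3001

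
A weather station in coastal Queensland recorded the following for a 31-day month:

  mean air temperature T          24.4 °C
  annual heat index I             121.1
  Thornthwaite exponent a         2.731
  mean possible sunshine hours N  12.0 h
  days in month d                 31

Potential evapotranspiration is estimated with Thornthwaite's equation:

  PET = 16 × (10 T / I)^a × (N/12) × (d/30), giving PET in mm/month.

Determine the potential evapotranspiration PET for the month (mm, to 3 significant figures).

10T/I = 10 × 24.4 / 121.1 = 2.0149
(10T/I)^a = 2.0149^2.731 = 6.7751
Uncorrected PET = 16 × 6.7751 = 108.402 mm
Correction = (N/12)(d/30) = (12.0/12)(31/30) = 1.0333
PET = 108.402 × 1.0333 = 112.012 mm/month

112 mm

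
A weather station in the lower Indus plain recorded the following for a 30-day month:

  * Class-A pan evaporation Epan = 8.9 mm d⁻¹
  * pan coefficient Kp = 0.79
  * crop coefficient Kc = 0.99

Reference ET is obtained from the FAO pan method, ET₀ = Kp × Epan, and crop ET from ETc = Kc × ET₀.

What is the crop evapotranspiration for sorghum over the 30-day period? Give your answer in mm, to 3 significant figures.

209 mm

ET₀ = 0.79 × 8.9 = 7.0310 mm/d
ETc = Kc × ET₀ = 0.99 × 7.0310 = 6.9607 mm/d
Over 30 days: 6.9607 × 30 = 208.821 mm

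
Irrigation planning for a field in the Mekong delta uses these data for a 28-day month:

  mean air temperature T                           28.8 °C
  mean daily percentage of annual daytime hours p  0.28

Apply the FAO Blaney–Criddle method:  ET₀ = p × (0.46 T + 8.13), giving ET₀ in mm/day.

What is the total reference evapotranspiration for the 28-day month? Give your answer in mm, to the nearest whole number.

168 mm

ET₀ = 0.28 × (0.46 × 28.8 + 8.13) = 0.28 × 21.378 = 5.9858 mm/d
Monthly total = 5.9858 × 28 = 167.602 mm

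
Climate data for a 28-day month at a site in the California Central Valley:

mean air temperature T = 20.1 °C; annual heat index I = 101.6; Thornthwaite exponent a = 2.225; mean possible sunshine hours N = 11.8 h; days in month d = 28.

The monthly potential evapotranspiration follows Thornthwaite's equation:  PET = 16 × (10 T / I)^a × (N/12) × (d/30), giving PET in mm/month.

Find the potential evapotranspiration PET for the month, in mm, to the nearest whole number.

67 mm

10T/I = 10 × 20.1 / 101.6 = 1.9783
(10T/I)^a = 1.9783^2.225 = 4.5630
Uncorrected PET = 16 × 4.5630 = 73.008 mm
Correction = (N/12)(d/30) = (11.8/12)(28/30) = 0.9178
PET = 73.008 × 0.9178 = 67.007 mm/month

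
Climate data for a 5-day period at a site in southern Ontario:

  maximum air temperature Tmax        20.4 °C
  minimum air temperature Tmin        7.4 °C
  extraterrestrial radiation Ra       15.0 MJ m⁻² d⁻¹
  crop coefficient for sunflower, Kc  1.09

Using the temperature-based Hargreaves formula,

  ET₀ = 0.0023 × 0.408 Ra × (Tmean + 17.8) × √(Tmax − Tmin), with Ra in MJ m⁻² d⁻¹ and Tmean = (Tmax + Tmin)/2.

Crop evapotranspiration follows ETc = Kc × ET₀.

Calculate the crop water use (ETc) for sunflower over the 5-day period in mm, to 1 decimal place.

Tmean = (20.4 + 7.4)/2 = 13.90 °C
0.408 Ra = 0.408 × 15.0 = 6.1200 mm/d equivalent
ET₀ = 0.0023 × 6.1200 × (13.90 + 17.8) × √13.0 = 0.0023 × 6.1200 × 31.70 × 3.6056 = 1.6089 mm/d
ETc = Kc × ET₀ = 1.09 × 1.6089 = 1.7537 mm/d
Over 5 days: 1.7537 × 5 = 8.769 mm

8.8 mm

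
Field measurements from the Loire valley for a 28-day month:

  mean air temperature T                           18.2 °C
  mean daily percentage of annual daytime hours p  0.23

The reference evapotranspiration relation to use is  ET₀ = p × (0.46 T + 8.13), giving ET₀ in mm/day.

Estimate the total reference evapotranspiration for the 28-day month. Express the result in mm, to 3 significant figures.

106 mm

ET₀ = 0.23 × (0.46 × 18.2 + 8.13) = 0.23 × 16.502 = 3.7955 mm/d
Monthly total = 3.7955 × 28 = 106.274 mm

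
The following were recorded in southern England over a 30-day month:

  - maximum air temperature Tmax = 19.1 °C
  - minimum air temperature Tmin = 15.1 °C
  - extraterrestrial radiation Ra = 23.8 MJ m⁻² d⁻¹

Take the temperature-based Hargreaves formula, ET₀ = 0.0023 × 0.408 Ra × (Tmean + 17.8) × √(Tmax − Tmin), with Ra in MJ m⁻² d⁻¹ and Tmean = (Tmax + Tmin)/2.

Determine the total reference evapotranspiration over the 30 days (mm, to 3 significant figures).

Tmean = (19.1 + 15.1)/2 = 17.10 °C
0.408 Ra = 0.408 × 23.8 = 9.7104 mm/d equivalent
ET₀ = 0.0023 × 9.7104 × (17.10 + 17.8) × √4.0 = 0.0023 × 9.7104 × 34.90 × 2.0000 = 1.5589 mm/d
Over 30 days: 1.5589 × 30 = 46.767 mm

46.8 mm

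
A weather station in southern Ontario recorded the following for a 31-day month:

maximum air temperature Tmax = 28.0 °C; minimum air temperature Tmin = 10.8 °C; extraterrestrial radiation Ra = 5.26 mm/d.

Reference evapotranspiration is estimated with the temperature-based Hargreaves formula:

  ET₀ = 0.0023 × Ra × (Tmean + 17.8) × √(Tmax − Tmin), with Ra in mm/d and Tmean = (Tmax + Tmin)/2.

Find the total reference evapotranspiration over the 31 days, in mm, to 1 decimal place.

Tmean = (28.0 + 10.8)/2 = 19.40 °C
ET₀ = 0.0023 × 5.26 × (19.40 + 17.8) × √17.2 = 0.0023 × 5.26 × 37.20 × 4.1473 = 1.8665 mm/d
Over 31 days: 1.8665 × 31 = 57.862 mm

57.9 mm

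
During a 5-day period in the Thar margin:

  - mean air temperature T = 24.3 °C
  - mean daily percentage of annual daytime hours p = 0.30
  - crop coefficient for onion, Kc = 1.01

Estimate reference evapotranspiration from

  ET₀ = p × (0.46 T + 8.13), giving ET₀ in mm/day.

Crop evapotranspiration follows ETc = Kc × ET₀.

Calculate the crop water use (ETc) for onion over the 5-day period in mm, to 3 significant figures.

29.3 mm

ET₀ = 0.30 × (0.46 × 24.3 + 8.13) = 0.30 × 19.308 = 5.7924 mm/d
ETc = Kc × ET₀ = 1.01 × 5.7924 = 5.8503 mm/d
Over 5 days: 5.8503 × 5 = 29.252 mm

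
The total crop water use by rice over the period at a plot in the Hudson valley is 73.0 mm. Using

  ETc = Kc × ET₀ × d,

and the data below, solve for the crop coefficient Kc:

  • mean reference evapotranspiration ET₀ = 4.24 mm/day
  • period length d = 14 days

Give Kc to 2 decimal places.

1.23

ETc = Kc × ET₀ × d  ⇒  Kc = ETc / (ET₀ × d)
Kc = 73.0 / (4.24 × 14) = 73.0 / 59.36 = 1.2298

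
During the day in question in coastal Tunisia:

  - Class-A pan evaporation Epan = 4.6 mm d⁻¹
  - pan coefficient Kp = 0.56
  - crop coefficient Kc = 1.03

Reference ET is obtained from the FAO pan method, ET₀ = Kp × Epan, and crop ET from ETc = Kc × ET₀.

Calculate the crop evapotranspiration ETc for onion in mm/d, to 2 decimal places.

ET₀ = 0.56 × 4.6 = 2.5760 mm/d
ETc = Kc × ET₀ = 1.03 × 2.5760 = 2.6533 mm/d

2.65 mm/d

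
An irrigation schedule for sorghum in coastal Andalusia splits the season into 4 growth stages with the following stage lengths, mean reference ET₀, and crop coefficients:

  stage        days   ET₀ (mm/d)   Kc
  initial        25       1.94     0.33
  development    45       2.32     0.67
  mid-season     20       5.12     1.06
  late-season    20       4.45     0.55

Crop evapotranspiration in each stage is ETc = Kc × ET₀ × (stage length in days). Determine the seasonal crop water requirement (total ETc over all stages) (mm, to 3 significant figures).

243 mm

initial: 0.33 × 1.94 × 25 = 16.01 mm
development: 0.67 × 2.32 × 45 = 69.95 mm
mid-season: 1.06 × 5.12 × 20 = 108.54 mm
late-season: 0.55 × 4.45 × 20 = 48.95 mm
Seasonal total = 243.45 mm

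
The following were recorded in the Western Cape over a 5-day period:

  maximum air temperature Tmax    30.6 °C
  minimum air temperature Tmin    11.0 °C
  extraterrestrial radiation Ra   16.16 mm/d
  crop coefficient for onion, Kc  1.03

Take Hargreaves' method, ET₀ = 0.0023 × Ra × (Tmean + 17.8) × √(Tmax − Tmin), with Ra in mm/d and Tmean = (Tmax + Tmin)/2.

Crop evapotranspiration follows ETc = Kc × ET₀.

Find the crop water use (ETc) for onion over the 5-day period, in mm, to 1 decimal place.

Tmean = (30.6 + 11.0)/2 = 20.80 °C
ET₀ = 0.0023 × 16.16 × (20.80 + 17.8) × √19.6 = 0.0023 × 16.16 × 38.60 × 4.4272 = 6.3516 mm/d
ETc = Kc × ET₀ = 1.03 × 6.3516 = 6.5421 mm/d
Over 5 days: 6.5421 × 5 = 32.711 mm

32.7 mm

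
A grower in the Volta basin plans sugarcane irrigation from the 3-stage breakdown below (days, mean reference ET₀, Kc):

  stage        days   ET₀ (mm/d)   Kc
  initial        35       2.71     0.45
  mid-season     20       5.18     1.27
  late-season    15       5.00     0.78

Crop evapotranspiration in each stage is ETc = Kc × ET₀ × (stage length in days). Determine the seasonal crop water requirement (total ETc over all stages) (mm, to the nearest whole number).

initial: 0.45 × 2.71 × 35 = 42.68 mm
mid-season: 1.27 × 5.18 × 20 = 131.57 mm
late-season: 0.78 × 5.00 × 15 = 58.50 mm
Seasonal total = 232.75 mm

233 mm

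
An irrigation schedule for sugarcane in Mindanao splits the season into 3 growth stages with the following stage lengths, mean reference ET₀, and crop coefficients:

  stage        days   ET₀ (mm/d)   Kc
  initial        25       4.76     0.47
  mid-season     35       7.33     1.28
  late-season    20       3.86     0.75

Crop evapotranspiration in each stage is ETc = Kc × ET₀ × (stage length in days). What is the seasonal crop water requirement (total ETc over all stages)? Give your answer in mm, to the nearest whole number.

442 mm

initial: 0.47 × 4.76 × 25 = 55.93 mm
mid-season: 1.28 × 7.33 × 35 = 328.38 mm
late-season: 0.75 × 3.86 × 20 = 57.90 mm
Seasonal total = 442.21 mm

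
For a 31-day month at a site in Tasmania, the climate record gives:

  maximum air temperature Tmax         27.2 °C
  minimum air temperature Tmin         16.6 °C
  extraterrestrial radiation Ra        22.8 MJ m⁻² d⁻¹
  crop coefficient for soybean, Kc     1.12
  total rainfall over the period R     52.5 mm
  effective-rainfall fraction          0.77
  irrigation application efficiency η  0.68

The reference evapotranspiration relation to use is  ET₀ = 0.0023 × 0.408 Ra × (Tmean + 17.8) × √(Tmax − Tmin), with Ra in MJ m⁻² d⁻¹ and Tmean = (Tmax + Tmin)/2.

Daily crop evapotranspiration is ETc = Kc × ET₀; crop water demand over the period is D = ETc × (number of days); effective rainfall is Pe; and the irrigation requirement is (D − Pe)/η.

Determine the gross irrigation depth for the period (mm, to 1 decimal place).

81.8 mm

Tmean = (27.2 + 16.6)/2 = 21.90 °C
0.408 Ra = 0.408 × 22.8 = 9.3024 mm/d equivalent
ET₀ = 0.0023 × 9.3024 × (21.90 + 17.8) × √10.6 = 0.0023 × 9.3024 × 39.70 × 3.2558 = 2.7655 mm/d
ETc = Kc × ET₀ = 1.12 × 2.7655 = 3.0974 mm/d
Crop demand D = ETc × 31 d = 3.0974 × 31 = 96.019 mm
Pe = 0.77 × 52.5 = 40.425 mm
D − Pe = 96.019 − 40.425 = 55.594 mm
Gross irrigation = 55.594 / 0.68 = 81.756 mm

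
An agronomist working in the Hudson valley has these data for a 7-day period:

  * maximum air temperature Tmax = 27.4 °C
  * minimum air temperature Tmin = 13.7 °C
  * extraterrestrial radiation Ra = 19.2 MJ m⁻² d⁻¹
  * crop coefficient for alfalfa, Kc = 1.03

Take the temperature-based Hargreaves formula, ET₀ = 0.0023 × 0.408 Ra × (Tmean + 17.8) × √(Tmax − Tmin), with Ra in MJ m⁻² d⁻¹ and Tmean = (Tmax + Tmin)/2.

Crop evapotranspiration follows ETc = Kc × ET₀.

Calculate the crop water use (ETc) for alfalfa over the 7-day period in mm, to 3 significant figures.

Tmean = (27.4 + 13.7)/2 = 20.55 °C
0.408 Ra = 0.408 × 19.2 = 7.8336 mm/d equivalent
ET₀ = 0.0023 × 7.8336 × (20.55 + 17.8) × √13.7 = 0.0023 × 7.8336 × 38.35 × 3.7014 = 2.5575 mm/d
ETc = Kc × ET₀ = 1.03 × 2.5575 = 2.6342 mm/d
Over 7 days: 2.6342 × 7 = 18.439 mm

18.4 mm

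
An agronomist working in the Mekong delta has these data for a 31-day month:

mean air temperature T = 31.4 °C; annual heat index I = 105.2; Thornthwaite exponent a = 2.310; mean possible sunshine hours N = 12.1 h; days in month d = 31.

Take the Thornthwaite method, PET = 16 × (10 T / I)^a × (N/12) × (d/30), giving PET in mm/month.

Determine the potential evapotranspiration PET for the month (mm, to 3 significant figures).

208 mm

10T/I = 10 × 31.4 / 105.2 = 2.9848
(10T/I)^a = 2.9848^2.310 = 12.5042
Uncorrected PET = 16 × 12.5042 = 200.067 mm
Correction = (N/12)(d/30) = (12.1/12)(31/30) = 1.0419
PET = 200.067 × 1.0419 = 208.450 mm/month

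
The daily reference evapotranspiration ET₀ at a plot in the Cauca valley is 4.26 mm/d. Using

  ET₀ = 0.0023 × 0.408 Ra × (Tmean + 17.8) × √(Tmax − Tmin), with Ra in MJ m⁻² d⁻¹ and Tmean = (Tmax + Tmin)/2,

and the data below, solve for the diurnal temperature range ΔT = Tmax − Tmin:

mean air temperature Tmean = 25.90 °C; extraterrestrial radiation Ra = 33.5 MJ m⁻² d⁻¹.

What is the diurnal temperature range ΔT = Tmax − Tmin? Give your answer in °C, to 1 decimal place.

9.6 °C

√ΔT = ET₀ / [0.0023 × 0.408 × Ra × (Tmean+17.8)] = 4.26 / (0.0023 × 13.6680 × 43.70) = 3.1010
ΔT = 3.1010² = 9.616 °C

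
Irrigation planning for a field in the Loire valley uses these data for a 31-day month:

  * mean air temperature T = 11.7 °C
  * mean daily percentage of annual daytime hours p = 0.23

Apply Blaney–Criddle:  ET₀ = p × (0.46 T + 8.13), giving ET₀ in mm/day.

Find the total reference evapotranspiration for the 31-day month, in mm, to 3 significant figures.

ET₀ = 0.23 × (0.46 × 11.7 + 8.13) = 0.23 × 13.512 = 3.1078 mm/d
Monthly total = 3.1078 × 31 = 96.342 mm

96.3 mm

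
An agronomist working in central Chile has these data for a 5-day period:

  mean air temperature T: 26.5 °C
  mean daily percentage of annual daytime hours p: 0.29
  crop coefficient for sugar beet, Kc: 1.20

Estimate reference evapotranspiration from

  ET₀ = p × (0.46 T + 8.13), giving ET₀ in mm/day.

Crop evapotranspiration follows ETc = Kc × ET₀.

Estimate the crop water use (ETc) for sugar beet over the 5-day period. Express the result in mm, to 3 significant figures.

35.4 mm

ET₀ = 0.29 × (0.46 × 26.5 + 8.13) = 0.29 × 20.320 = 5.8928 mm/d
ETc = Kc × ET₀ = 1.20 × 5.8928 = 7.0714 mm/d
Over 5 days: 7.0714 × 5 = 35.357 mm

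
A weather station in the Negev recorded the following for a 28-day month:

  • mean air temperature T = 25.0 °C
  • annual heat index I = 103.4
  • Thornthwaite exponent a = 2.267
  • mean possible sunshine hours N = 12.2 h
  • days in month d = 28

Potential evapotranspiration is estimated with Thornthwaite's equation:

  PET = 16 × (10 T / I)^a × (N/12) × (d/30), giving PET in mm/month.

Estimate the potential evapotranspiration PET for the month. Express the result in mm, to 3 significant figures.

112 mm

10T/I = 10 × 25.0 / 103.4 = 2.4178
(10T/I)^a = 2.4178^2.267 = 7.3997
Uncorrected PET = 16 × 7.3997 = 118.395 mm
Correction = (N/12)(d/30) = (12.2/12)(28/30) = 0.9489
PET = 118.395 × 0.9489 = 112.345 mm/month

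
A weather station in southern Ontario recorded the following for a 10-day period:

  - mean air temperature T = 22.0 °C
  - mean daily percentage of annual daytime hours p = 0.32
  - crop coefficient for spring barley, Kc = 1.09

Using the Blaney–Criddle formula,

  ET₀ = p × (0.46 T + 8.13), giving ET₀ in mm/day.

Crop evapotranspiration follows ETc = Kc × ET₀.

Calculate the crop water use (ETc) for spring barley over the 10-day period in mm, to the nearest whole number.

ET₀ = 0.32 × (0.46 × 22.0 + 8.13) = 0.32 × 18.250 = 5.8400 mm/d
ETc = Kc × ET₀ = 1.09 × 5.8400 = 6.3656 mm/d
Over 10 days: 6.3656 × 10 = 63.656 mm

64 mm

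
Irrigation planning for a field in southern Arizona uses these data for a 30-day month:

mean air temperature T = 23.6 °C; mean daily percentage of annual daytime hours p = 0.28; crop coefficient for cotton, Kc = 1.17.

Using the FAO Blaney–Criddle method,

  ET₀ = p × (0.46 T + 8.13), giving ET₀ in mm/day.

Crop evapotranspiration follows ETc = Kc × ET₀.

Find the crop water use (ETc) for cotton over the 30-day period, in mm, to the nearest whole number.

187 mm

ET₀ = 0.28 × (0.46 × 23.6 + 8.13) = 0.28 × 18.986 = 5.3161 mm/d
ETc = Kc × ET₀ = 1.17 × 5.3161 = 6.2198 mm/d
Over 30 days: 6.2198 × 30 = 186.594 mm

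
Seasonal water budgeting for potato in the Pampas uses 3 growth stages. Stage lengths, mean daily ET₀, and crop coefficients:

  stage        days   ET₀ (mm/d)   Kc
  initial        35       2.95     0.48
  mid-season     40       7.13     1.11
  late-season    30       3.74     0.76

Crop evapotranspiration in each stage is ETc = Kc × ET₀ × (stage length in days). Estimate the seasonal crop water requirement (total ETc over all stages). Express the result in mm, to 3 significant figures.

initial: 0.48 × 2.95 × 35 = 49.56 mm
mid-season: 1.11 × 7.13 × 40 = 316.57 mm
late-season: 0.76 × 3.74 × 30 = 85.27 mm
Seasonal total = 451.40 mm

451 mm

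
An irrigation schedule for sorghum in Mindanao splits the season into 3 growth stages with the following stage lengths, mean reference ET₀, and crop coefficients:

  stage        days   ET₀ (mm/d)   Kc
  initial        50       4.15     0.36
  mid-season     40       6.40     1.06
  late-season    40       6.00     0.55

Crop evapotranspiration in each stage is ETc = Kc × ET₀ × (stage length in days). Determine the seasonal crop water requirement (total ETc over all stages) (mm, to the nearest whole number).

initial: 0.36 × 4.15 × 50 = 74.70 mm
mid-season: 1.06 × 6.40 × 40 = 271.36 mm
late-season: 0.55 × 6.00 × 40 = 132.00 mm
Seasonal total = 478.06 mm

478 mm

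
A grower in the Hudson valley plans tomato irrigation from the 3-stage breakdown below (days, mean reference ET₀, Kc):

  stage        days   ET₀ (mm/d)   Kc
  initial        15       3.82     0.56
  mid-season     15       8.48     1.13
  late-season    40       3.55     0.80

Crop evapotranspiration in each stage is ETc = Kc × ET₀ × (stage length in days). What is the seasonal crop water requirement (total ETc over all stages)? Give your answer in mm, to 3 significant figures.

289 mm

initial: 0.56 × 3.82 × 15 = 32.09 mm
mid-season: 1.13 × 8.48 × 15 = 143.74 mm
late-season: 0.80 × 3.55 × 40 = 113.60 mm
Seasonal total = 289.43 mm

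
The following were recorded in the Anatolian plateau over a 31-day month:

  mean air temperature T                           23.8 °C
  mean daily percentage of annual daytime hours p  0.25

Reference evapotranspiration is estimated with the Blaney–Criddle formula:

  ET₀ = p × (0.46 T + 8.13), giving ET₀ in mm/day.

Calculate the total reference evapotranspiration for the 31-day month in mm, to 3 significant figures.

148 mm

ET₀ = 0.25 × (0.46 × 23.8 + 8.13) = 0.25 × 19.078 = 4.7695 mm/d
Monthly total = 4.7695 × 31 = 147.855 mm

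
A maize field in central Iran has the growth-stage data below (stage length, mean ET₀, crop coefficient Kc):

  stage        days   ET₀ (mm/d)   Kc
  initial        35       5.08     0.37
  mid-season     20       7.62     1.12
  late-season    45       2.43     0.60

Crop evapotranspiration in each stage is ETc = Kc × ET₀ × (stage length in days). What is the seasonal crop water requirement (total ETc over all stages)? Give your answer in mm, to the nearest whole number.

302 mm

initial: 0.37 × 5.08 × 35 = 65.79 mm
mid-season: 1.12 × 7.62 × 20 = 170.69 mm
late-season: 0.60 × 2.43 × 45 = 65.61 mm
Seasonal total = 302.09 mm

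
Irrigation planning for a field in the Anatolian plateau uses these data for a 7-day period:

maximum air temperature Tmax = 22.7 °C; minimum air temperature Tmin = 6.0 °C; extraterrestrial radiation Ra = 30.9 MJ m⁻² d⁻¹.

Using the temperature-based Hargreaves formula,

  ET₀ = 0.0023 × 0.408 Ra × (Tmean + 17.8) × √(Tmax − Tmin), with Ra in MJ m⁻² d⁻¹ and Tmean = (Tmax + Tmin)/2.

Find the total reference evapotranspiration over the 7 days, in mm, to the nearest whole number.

27 mm

Tmean = (22.7 + 6.0)/2 = 14.35 °C
0.408 Ra = 0.408 × 30.9 = 12.6072 mm/d equivalent
ET₀ = 0.0023 × 12.6072 × (14.35 + 17.8) × √16.7 = 0.0023 × 12.6072 × 32.15 × 4.0866 = 3.8097 mm/d
Over 7 days: 3.8097 × 7 = 26.668 mm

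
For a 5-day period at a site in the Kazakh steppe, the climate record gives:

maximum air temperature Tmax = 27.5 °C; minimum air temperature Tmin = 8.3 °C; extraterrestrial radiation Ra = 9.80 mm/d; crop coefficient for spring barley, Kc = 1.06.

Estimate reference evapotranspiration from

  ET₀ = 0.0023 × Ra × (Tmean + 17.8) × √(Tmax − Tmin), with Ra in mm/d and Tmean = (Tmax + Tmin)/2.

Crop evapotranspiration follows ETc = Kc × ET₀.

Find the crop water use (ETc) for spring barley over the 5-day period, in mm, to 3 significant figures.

Tmean = (27.5 + 8.3)/2 = 17.90 °C
ET₀ = 0.0023 × 9.80 × (17.90 + 17.8) × √19.2 = 0.0023 × 9.80 × 35.70 × 4.3818 = 3.5259 mm/d
ETc = Kc × ET₀ = 1.06 × 3.5259 = 3.7375 mm/d
Over 5 days: 3.7375 × 5 = 18.688 mm

18.7 mm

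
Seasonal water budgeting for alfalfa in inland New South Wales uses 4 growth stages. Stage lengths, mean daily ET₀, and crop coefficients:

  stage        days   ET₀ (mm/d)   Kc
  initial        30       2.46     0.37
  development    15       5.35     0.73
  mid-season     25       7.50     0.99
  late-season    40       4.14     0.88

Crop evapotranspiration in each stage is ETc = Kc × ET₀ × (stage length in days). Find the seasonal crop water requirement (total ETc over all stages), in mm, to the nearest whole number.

initial: 0.37 × 2.46 × 30 = 27.31 mm
development: 0.73 × 5.35 × 15 = 58.58 mm
mid-season: 0.99 × 7.50 × 25 = 185.63 mm
late-season: 0.88 × 4.14 × 40 = 145.73 mm
Seasonal total = 417.25 mm

417 mm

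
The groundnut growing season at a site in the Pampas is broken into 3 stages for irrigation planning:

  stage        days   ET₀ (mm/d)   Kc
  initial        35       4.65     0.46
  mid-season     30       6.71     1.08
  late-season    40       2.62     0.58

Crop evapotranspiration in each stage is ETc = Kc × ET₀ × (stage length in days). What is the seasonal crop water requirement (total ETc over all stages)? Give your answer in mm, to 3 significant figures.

353 mm

initial: 0.46 × 4.65 × 35 = 74.87 mm
mid-season: 1.08 × 6.71 × 30 = 217.40 mm
late-season: 0.58 × 2.62 × 40 = 60.78 mm
Seasonal total = 353.05 mm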